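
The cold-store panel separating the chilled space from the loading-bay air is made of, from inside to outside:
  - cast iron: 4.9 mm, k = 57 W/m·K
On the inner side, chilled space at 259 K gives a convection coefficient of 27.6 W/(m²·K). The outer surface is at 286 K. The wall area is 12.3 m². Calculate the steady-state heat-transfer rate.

Thermal resistances in series:
R_inner film = 1/(h_i·A) = 1/(27.6×12.3) = 0.002946 K/W
R_cast iron = L/(kA) = 0.0049/(57×12.3) = 6.989×10^-6 K/W
R_total = 0.002953 K/W
Q = ΔT / R_total = 27 / 0.002953

Q ≈ 9140 W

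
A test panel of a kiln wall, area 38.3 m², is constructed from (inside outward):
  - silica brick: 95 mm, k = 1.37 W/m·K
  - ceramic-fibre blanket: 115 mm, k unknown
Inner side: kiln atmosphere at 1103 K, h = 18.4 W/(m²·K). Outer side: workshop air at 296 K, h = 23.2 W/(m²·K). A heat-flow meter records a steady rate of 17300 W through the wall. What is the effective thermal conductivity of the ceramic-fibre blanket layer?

k ≈ 0.071 W/(m·K)

Using the resistance-network approach (series):
R_inner film = 1/(h_i·A) = 1/(18.4×38.3) = 0.001419 K/W
R_silica brick = L/(kA) = 0.095/(1.37×38.3) = 0.001811 K/W
R_outer film = 1/(h_o·A) = 1/(23.2×38.3) = 0.001125 K/W
Sum of known resistances R_other = 0.004355 K/W
Total R = ΔT/Q = 807/17300 = 0.04665 K/W
R_ceramic-fibre blanket = R_total − R_other = 0.04229 K/W
k = L/(R·A) = 0.115/(0.04229×38.3)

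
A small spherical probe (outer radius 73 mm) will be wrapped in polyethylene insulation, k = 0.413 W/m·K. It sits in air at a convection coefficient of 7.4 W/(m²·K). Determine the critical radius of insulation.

r_cr ≈ 112 mm

For a sphere r_cr = 2k/h = 2×0.413/7.4
r_cr = 112 mm; since the bare radius (73 mm) is below r_cr, adding a thin layer of insulation will *increase* heat loss.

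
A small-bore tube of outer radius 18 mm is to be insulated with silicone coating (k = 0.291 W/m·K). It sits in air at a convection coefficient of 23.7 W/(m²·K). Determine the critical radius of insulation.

r_cr ≈ 12.3 mm

For a cylinder r_cr = k/h = 0.291/23.7
r_cr = 12.3 mm; since the bare radius (18 mm) is above r_cr, any added insulation will reduce heat loss.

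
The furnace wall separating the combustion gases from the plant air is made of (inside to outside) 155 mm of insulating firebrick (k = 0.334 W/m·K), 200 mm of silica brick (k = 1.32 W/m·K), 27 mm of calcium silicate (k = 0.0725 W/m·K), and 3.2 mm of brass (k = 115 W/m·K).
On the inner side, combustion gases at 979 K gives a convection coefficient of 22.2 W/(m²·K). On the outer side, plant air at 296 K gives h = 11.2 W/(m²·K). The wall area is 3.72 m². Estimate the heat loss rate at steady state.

Thermal resistances in series:
R_inner film = 1/(h_i·A) = 1/(22.2×3.72) = 0.01211 K/W
R_insulating firebrick = L/(kA) = 0.155/(0.334×3.72) = 0.1248 K/W
R_silica brick = L/(kA) = 0.2/(1.32×3.72) = 0.04073 K/W
R_calcium silicate = L/(kA) = 0.027/(0.0725×3.72) = 0.1001 K/W
R_brass = L/(kA) = 0.0032/(115×3.72) = 7.48×10^-6 K/W
R_outer film = 1/(h_o·A) = 1/(11.2×3.72) = 0.024 K/W
R_total = 0.3017 K/W
Q = ΔT / R_total = 683 / 0.3017

Q ≈ 2260 W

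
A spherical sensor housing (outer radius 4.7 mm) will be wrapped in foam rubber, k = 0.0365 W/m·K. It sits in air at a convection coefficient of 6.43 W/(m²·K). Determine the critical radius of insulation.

For a sphere r_cr = 2k/h = 2×0.0365/6.43
r_cr = 11.4 mm; since the bare radius (4.7 mm) is below r_cr, adding a thin layer of insulation will *increase* heat loss.

r_cr ≈ 11.4 mm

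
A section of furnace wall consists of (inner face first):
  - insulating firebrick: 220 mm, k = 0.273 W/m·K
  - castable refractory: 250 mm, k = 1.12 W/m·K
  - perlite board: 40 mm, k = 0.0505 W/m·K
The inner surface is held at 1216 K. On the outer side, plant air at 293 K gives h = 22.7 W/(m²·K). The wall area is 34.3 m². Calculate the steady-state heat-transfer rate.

Q ≈ 17000 W

Treating each layer as a thermal resistance in series:
R_insulating firebrick = L/(kA) = 0.22/(0.273×34.3) = 0.02349 K/W
R_castable refractory = L/(kA) = 0.25/(1.12×34.3) = 0.006508 K/W
R_perlite board = L/(kA) = 0.04/(0.0505×34.3) = 0.02309 K/W
R_outer film = 1/(h_o·A) = 1/(22.7×34.3) = 0.001284 K/W
R_total = 0.05438 K/W
Q = ΔT / R_total = 923 / 0.05438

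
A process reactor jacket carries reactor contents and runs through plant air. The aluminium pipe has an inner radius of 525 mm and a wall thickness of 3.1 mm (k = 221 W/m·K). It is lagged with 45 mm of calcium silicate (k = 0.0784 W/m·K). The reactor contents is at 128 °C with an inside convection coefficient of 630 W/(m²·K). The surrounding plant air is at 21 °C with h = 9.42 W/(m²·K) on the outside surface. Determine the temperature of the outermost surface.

Treating each annulus and film as a series resistance:
R_inner film = 1/(h_i·2πr₁L) = 1/(630×2π×0.525×1) = 4.812×10^-4 K/W
R_aluminium pipe wall = ln(528.1/525)/(2π×221×1) = 4.24×10^-6 K/W
R_calcium silicate = ln(573.1/528.1)/(2π×0.0784×1) = 0.166 K/W
R_outer film = 1/(h_o·2πr_oL) = 1/(9.42×2π×0.5731×1) = 0.02948 K/W
R_total = 0.196 K/W
Q = ΔT/R_total = 107/0.196
Q = 546 W/m
T_interface = T_inner − Q·ΣR(inner→interface) = 128 − 546×0.1665

T ≈ 37.1 °C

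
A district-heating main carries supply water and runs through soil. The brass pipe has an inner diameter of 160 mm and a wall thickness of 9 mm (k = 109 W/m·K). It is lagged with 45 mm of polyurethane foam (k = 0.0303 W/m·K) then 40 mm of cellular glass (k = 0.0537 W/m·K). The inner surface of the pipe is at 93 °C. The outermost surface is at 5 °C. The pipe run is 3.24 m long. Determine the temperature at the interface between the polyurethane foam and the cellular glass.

Radial resistances (cylindrical: R_cond = ln(r_o/r_i)/(2πkL), R_conv = 1/(h·2πrL)):
R_brass pipe wall = ln(89/80)/(2π×109×3.24) = 4.804×10^-5 K/W
R_polyurethane foam = ln(134/89)/(2π×0.0303×3.24) = 0.6634 K/W
R_cellular glass = ln(174/134)/(2π×0.0537×3.24) = 0.2389 K/W
R_total = 0.9024 K/W
Q = ΔT/R_total = 88/0.9024
Q = 97.5 W
T_interface = T_inner − Q·ΣR(inner→interface) = 93 − 97.5×0.6634

T ≈ 28.3 °C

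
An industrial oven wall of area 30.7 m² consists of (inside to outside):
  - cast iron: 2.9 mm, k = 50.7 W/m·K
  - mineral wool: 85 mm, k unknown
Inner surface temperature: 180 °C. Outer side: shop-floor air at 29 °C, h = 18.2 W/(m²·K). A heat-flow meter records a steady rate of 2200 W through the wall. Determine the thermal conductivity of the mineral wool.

Using the resistance-network approach (series):
R_cast iron = L/(kA) = 0.0029/(50.7×30.7) = 1.863×10^-6 K/W
R_outer film = 1/(h_o·A) = 1/(18.2×30.7) = 0.00179 K/W
Sum of known resistances R_other = 0.001792 K/W
Total R = ΔT/Q = 151/2200 = 0.06864 K/W
R_mineral wool = R_total − R_other = 0.06684 K/W
k = L/(R·A) = 0.085/(0.06684×30.7)

k ≈ 0.0414 W/(m·K)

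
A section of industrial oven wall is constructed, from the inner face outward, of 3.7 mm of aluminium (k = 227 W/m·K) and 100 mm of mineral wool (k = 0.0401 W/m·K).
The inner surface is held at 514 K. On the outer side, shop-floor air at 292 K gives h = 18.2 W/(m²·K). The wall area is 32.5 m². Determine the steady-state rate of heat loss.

Q ≈ 2830 W

Series thermal resistances:
R_aluminium = L/(kA) = 0.0037/(227×32.5) = 5.015×10^-7 K/W
R_mineral wool = L/(kA) = 0.1/(0.0401×32.5) = 0.07673 K/W
R_outer film = 1/(h_o·A) = 1/(18.2×32.5) = 0.001691 K/W
R_total = 0.07842 K/W
Q = ΔT / R_total = 222 / 0.07842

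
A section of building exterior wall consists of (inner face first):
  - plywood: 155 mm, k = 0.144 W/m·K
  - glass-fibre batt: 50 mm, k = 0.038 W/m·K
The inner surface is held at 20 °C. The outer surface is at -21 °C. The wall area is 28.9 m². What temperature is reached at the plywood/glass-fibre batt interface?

T ≈ 1.55 °C

Series thermal resistances:
R_plywood = L/(kA) = 0.155/(0.144×28.9) = 0.03725 K/W
R_glass-fibre batt = L/(kA) = 0.05/(0.038×28.9) = 0.04553 K/W
R_total = 0.08277 K/W;  Q = ΔT/R_total = 41/0.08277 = 495.3 W
T_interface = T_inner − Q·ΣR(inner→interface) = 20 − 495×0.03725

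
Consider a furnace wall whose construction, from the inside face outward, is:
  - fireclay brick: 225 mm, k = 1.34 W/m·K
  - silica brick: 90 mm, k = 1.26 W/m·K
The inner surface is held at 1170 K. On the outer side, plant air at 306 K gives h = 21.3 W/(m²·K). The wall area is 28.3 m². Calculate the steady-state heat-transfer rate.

Thermal resistances in series:
R_fireclay brick = L/(kA) = 0.225/(1.34×28.3) = 0.005933 K/W
R_silica brick = L/(kA) = 0.09/(1.26×28.3) = 0.002524 K/W
R_outer film = 1/(h_o·A) = 1/(21.3×28.3) = 0.001659 K/W
R_total = 0.01012 K/W
Q = ΔT / R_total = 864 / 0.01012

Q ≈ 85400 W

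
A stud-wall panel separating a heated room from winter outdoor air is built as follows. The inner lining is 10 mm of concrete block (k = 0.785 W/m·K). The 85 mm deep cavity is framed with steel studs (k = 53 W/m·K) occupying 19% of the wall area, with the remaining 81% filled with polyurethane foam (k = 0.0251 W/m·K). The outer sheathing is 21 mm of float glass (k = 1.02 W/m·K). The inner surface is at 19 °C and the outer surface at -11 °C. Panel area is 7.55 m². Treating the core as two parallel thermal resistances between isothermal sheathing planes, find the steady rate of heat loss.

Sheathing layers in series; stud and cavity paths in parallel between them.
R_inner = 0.01/(0.785×7.55) = 0.001687 K/W
R_stud  = 0.085/(53×0.19×7.55) = 0.001118 K/W
R_cav   = 0.085/(0.0251×0.81×7.55) = 0.5537 K/W
1/R_core = 1/R_stud + 1/R_cav → R_core = 0.001116 K/W
R_outer = 0.021/(1.02×7.55) = 0.002727 K/W
R_total = 0.00553 K/W
Q = ΔT/R_total = 30/0.00553

Q ≈ 5430 W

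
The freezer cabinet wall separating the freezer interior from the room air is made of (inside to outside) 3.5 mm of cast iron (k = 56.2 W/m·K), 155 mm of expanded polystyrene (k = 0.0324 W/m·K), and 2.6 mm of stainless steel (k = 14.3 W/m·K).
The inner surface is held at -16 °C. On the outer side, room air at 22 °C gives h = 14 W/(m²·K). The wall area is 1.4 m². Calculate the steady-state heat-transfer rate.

Q ≈ 11 W

Using the resistance-network approach (series):
R_cast iron = L/(kA) = 0.0035/(56.2×1.4) = 4.448×10^-5 K/W
R_expanded polystyrene = L/(kA) = 0.155/(0.0324×1.4) = 3.417 K/W
R_stainless steel = L/(kA) = 0.0026/(14.3×1.4) = 1.299×10^-4 K/W
R_outer film = 1/(h_o·A) = 1/(14×1.4) = 0.05102 K/W
R_total = 3.468 K/W
Q = ΔT / R_total = 38 / 3.468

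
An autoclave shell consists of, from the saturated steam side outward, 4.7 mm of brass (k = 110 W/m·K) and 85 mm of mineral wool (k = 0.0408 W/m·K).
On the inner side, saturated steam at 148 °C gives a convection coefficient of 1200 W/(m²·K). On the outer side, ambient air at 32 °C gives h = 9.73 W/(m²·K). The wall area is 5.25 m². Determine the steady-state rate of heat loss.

Q ≈ 278 W

Model the wall as resistances in series:
R_inner film = 1/(h_i·A) = 1/(1200×5.25) = 1.587×10^-4 K/W
R_brass = L/(kA) = 0.0047/(110×5.25) = 8.139×10^-6 K/W
R_mineral wool = L/(kA) = 0.085/(0.0408×5.25) = 0.3968 K/W
R_outer film = 1/(h_o·A) = 1/(9.73×5.25) = 0.01958 K/W
R_total = 0.4166 K/W
Q = ΔT / R_total = 116 / 0.4166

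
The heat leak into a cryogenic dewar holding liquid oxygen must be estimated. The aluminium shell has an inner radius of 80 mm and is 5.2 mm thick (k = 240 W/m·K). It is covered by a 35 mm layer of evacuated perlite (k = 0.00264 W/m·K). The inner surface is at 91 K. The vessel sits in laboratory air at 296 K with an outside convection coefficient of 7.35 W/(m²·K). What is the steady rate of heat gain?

Q ≈ 1.98 W

Each spherical layer contributes R = (1/r_i − 1/r_o)/(4πk):
R_aluminium shell = (1/0.08 − 1/0.0852)/(4π×240) = 2.53×10^-4 K/W
R_evacuated perlite = (1/0.0852 − 1/0.1202)/(4π×0.00264) = 103 K/W
R_outer film = 1/(h·4πr_o²) = 1/(7.35×4π×0.1202²) = 0.7494 K/W
R_total = 103.8 K/W
Q = ΔT/R_total = 205/103.8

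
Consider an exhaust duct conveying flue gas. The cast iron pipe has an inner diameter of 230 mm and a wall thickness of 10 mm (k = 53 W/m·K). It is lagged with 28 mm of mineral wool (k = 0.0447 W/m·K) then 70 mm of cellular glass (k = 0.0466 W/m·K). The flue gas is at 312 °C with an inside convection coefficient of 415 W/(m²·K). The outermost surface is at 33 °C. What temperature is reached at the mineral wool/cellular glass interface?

T ≈ 212 °C

Cylindrical conduction, so R = ln(r₂/r₁)/(2πkL) per layer, in series:
R_inner film = 1/(h_i·2πr₁L) = 1/(415×2π×0.115×1) = 0.003335 K/W
R_cast iron pipe wall = ln(125/115)/(2π×53×1) = 2.504×10^-4 K/W
R_mineral wool = ln(153/125)/(2π×0.0447×1) = 0.7197 K/W
R_cellular glass = ln(223/153)/(2π×0.0466×1) = 1.287 K/W
R_total = 2.01 K/W
Q = ΔT/R_total = 279/2.01
Q = 139 W/m
T_interface = T_inner − Q·ΣR(inner→interface) = 312 − 139×0.7233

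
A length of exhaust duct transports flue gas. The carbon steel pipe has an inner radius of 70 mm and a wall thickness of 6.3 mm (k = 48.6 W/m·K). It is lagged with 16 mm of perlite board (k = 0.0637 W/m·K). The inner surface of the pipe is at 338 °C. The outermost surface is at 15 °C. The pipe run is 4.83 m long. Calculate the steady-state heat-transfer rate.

Cylindrical conduction, so R = ln(r₂/r₁)/(2πkL) per layer, in series:
R_carbon steel pipe wall = ln(76.3/70)/(2π×48.6×4.83) = 5.843×10^-5 K/W
R_perlite board = ln(92.3/76.3)/(2π×0.0637×4.83) = 0.09848 K/W
R_total = 0.09854 K/W
Q = ΔT/R_total = 323/0.09854

Q ≈ 3280 W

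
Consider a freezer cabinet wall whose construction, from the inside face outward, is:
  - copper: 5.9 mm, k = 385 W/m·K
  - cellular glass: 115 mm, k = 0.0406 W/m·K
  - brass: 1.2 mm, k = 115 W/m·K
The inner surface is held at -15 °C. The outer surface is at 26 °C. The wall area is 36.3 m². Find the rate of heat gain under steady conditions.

Q ≈ 525 W

Using the resistance-network approach (series):
R_copper = L/(kA) = 0.0059/(385×36.3) = 4.222×10^-7 K/W
R_cellular glass = L/(kA) = 0.115/(0.0406×36.3) = 0.07803 K/W
R_brass = L/(kA) = 0.0012/(115×36.3) = 2.875×10^-7 K/W
R_total = 0.07803 K/W
Q = ΔT / R_total = 41 / 0.07803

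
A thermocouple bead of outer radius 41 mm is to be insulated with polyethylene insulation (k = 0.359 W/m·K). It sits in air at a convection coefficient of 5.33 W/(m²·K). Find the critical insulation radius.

For a sphere r_cr = 2k/h = 2×0.359/5.33
r_cr = 135 mm; since the bare radius (41 mm) is below r_cr, adding a thin layer of insulation will *increase* heat loss.

r_cr ≈ 135 mm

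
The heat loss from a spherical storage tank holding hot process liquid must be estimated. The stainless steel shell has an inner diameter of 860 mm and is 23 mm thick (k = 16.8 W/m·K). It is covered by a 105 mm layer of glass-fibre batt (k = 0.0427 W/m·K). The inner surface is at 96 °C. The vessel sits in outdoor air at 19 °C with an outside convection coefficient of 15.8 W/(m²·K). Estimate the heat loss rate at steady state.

Q ≈ 97.4 W

Spherical conduction: R = (1/r_in − 1/r_out)/(4πk) per layer; series-sum.
R_stainless steel shell = (1/0.43 − 1/0.453)/(4π×16.8) = 5.593×10^-4 K/W
R_glass-fibre batt = (1/0.453 − 1/0.558)/(4π×0.0427) = 0.7741 K/W
R_outer film = 1/(h·4πr_o²) = 1/(15.8×4π×0.558²) = 0.01618 K/W
R_total = 0.7909 K/W
Q = ΔT/R_total = 77/0.7909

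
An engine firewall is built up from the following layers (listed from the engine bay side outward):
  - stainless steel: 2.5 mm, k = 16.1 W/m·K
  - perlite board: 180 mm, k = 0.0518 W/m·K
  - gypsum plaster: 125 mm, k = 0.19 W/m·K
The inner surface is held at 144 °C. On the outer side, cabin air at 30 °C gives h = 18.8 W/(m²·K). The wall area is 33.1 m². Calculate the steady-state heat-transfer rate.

Q ≈ 901 W

Model the wall as resistances in series:
R_stainless steel = L/(kA) = 0.0025/(16.1×33.1) = 4.691×10^-6 K/W
R_perlite board = L/(kA) = 0.18/(0.0518×33.1) = 0.105 K/W
R_gypsum plaster = L/(kA) = 0.125/(0.19×33.1) = 0.01988 K/W
R_outer film = 1/(h_o·A) = 1/(18.8×33.1) = 0.001607 K/W
R_total = 0.1265 K/W
Q = ΔT / R_total = 114 / 0.1265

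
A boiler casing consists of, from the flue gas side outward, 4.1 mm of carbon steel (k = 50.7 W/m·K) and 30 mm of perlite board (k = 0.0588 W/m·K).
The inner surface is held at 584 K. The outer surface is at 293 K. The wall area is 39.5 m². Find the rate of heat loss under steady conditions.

Using the resistance-network approach (series):
R_carbon steel = L/(kA) = 0.0041/(50.7×39.5) = 2.047×10^-6 K/W
R_perlite board = L/(kA) = 0.03/(0.0588×39.5) = 0.01292 K/W
R_total = 0.01292 K/W
Q = ΔT / R_total = 291 / 0.01292

Q ≈ 22500 W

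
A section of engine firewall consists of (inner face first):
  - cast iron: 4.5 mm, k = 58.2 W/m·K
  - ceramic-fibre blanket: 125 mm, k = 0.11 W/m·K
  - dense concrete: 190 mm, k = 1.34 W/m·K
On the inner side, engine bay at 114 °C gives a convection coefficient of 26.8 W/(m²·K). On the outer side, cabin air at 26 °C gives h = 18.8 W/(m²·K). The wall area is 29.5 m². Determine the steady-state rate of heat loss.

Q ≈ 1900 W

Thermal resistances in series:
R_inner film = 1/(h_i·A) = 1/(26.8×29.5) = 0.001265 K/W
R_cast iron = L/(kA) = 0.0045/(58.2×29.5) = 2.621×10^-6 K/W
R_ceramic-fibre blanket = L/(kA) = 0.125/(0.11×29.5) = 0.03852 K/W
R_dense concrete = L/(kA) = 0.19/(1.34×29.5) = 0.004806 K/W
R_outer film = 1/(h_o·A) = 1/(18.8×29.5) = 0.001803 K/W
R_total = 0.0464 K/W
Q = ΔT / R_total = 88 / 0.0464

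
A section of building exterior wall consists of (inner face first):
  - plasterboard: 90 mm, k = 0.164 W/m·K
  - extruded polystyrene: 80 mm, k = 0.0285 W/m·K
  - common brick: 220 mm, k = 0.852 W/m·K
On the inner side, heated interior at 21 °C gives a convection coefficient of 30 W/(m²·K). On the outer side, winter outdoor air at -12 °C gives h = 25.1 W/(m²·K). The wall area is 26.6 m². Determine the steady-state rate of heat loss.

Q ≈ 238 W

Thermal resistances in series:
R_inner film = 1/(h_i·A) = 1/(30×26.6) = 0.001253 K/W
R_plasterboard = L/(kA) = 0.09/(0.164×26.6) = 0.02063 K/W
R_extruded polystyrene = L/(kA) = 0.08/(0.0285×26.6) = 0.1055 K/W
R_common brick = L/(kA) = 0.22/(0.852×26.6) = 0.009707 K/W
R_outer film = 1/(h_o·A) = 1/(25.1×26.6) = 0.001498 K/W
R_total = 0.1386 K/W
Q = ΔT / R_total = 33 / 0.1386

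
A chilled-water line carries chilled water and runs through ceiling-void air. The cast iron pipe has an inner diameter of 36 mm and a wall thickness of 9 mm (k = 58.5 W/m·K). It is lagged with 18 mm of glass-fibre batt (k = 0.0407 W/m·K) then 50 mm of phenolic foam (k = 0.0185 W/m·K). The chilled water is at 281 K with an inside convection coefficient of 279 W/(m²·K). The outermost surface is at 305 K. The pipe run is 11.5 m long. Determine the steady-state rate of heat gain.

Per-layer cylindrical resistances, series-summed:
R_inner film = 1/(h_i·2πr₁L) = 1/(279×2π×0.018×11.5) = 0.002756 K/W
R_cast iron pipe wall = ln(27/18)/(2π×58.5×11.5) = 9.592×10^-5 K/W
R_glass-fibre batt = ln(45/27)/(2π×0.0407×11.5) = 0.1737 K/W
R_phenolic foam = ln(95/45)/(2π×0.0185×11.5) = 0.559 K/W
R_total = 0.7355 K/W
Q = ΔT/R_total = 24/0.7355

Q ≈ 32.6 W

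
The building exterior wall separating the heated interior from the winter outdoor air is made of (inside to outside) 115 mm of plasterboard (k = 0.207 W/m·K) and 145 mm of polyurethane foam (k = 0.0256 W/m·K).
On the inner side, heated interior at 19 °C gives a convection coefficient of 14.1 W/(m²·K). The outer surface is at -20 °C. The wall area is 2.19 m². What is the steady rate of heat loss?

Q ≈ 13.6 W

Model the wall as resistances in series:
R_inner film = 1/(h_i·A) = 1/(14.1×2.19) = 0.03238 K/W
R_plasterboard = L/(kA) = 0.115/(0.207×2.19) = 0.2537 K/W
R_polyurethane foam = L/(kA) = 0.145/(0.0256×2.19) = 2.586 K/W
R_total = 2.872 K/W
Q = ΔT / R_total = 39 / 2.872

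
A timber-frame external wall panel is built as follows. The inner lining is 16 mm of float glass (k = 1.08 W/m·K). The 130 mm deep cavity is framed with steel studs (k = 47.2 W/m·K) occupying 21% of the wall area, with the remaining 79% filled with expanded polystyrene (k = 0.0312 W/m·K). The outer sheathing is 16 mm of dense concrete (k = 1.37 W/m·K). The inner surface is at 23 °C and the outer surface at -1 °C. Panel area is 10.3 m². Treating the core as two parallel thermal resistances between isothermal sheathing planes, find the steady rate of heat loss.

Q ≈ 6250 W

Sheathing layers in series; stud and cavity paths in parallel between them.
R_inner = 0.016/(1.08×10.3) = 0.001438 K/W
R_stud  = 0.13/(47.2×0.21×10.3) = 0.001273 K/W
R_cav   = 0.13/(0.0312×0.79×10.3) = 0.5121 K/W
1/R_core = 1/R_stud + 1/R_cav → R_core = 0.00127 K/W
R_outer = 0.016/(1.37×10.3) = 0.001134 K/W
R_total = 0.003842 K/W
Q = ΔT/R_total = 24/0.003842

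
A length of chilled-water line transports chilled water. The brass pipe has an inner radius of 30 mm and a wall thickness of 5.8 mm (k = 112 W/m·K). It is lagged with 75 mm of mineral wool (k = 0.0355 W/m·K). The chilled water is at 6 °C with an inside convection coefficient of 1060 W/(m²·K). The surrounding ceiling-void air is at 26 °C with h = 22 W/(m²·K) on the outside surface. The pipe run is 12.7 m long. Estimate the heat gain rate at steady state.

Q ≈ 49.5 W

Radial resistances (cylindrical: R_cond = ln(r_o/r_i)/(2πkL), R_conv = 1/(h·2πrL)):
R_inner film = 1/(h_i·2πr₁L) = 1/(1060×2π×0.03×12.7) = 3.941×10^-4 K/W
R_brass pipe wall = ln(35.8/30)/(2π×112×12.7) = 1.978×10^-5 K/W
R_mineral wool = ln(110.8/35.8)/(2π×0.0355×12.7) = 0.3988 K/W
R_outer film = 1/(h_o·2πr_oL) = 1/(22×2π×0.1108×12.7) = 0.005141 K/W
R_total = 0.4044 K/W
Q = ΔT/R_total = 20/0.4044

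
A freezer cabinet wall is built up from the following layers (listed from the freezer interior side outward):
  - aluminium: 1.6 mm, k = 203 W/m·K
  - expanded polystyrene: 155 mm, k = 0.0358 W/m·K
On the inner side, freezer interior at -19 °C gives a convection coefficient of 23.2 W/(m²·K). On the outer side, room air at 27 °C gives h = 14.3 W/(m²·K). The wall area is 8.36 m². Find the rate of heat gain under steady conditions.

Treating each layer as a thermal resistance in series:
R_inner film = 1/(h_i·A) = 1/(23.2×8.36) = 0.005156 K/W
R_aluminium = L/(kA) = 0.0016/(203×8.36) = 9.428×10^-7 K/W
R_expanded polystyrene = L/(kA) = 0.155/(0.0358×8.36) = 0.5179 K/W
R_outer film = 1/(h_o·A) = 1/(14.3×8.36) = 0.008365 K/W
R_total = 0.5314 K/W
Q = ΔT / R_total = 46 / 0.5314

Q ≈ 86.6 W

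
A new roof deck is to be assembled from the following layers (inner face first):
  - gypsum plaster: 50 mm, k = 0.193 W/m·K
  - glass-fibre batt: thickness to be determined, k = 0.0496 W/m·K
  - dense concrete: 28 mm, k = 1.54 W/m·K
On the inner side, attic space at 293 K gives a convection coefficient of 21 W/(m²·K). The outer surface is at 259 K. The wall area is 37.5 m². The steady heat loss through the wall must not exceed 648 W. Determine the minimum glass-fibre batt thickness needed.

L ≈ 81.5 mm

Using the resistance-network approach (series):
R_inner film = 1/(h_i·A) = 1/(21×37.5) = 0.00127 K/W
R_gypsum plaster = L/(kA) = 0.05/(0.193×37.5) = 0.006908 K/W
R_dense concrete = L/(kA) = 0.028/(1.54×37.5) = 4.848×10^-4 K/W
Sum of the known resistances R_other = 0.008663 K/W
Required total resistance R_tot = ΔT/Q_allow = 34/648 = 0.05247 K/W
R_glass-fibre batt = R_tot − R_other = 0.04381 K/W
L = R·k·A = 0.04381×0.0496×37.5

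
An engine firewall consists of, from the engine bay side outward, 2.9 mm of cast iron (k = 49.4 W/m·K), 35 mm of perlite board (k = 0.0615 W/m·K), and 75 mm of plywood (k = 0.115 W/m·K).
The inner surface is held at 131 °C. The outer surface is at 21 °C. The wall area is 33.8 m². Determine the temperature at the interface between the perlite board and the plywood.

Thermal resistances in series:
R_cast iron = L/(kA) = 0.0029/(49.4×33.8) = 1.737×10^-6 K/W
R_perlite board = L/(kA) = 0.035/(0.0615×33.8) = 0.01684 K/W
R_plywood = L/(kA) = 0.075/(0.115×33.8) = 0.0193 K/W
R_total = 0.03613 K/W;  Q = ΔT/R_total = 110/0.03613 = 3044 W
T_interface = T_inner − Q·ΣR(inner→interface) = 131 − 3040×0.01684

T ≈ 79.7 °C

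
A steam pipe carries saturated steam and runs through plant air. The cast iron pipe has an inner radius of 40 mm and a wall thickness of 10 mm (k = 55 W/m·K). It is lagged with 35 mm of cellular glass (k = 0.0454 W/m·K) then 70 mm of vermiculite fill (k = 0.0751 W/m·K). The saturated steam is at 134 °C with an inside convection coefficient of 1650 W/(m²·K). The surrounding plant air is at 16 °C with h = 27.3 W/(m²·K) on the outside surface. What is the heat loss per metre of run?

q′ ≈ 37.2 W/m

Cylindrical conduction, so R = ln(r₂/r₁)/(2πkL) per layer, in series:
R_inner film = 1/(h_i·2πr₁L) = 1/(1650×2π×0.04×1) = 0.002411 K/W
R_cast iron pipe wall = ln(50/40)/(2π×55×1) = 6.457×10^-4 K/W
R_cellular glass = ln(85/50)/(2π×0.0454×1) = 1.86 K/W
R_vermiculite fill = ln(155/85)/(2π×0.0751×1) = 1.273 K/W
R_outer film = 1/(h_o·2πr_oL) = 1/(27.3×2π×0.155×1) = 0.03761 K/W
R_total = 3.174 K/W
Q = ΔT/R_total = 118/3.174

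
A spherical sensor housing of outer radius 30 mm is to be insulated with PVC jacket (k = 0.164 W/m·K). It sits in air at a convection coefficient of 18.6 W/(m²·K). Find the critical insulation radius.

For a sphere r_cr = 2k/h = 2×0.164/18.6
r_cr = 17.6 mm; since the bare radius (30 mm) is above r_cr, any added insulation will reduce heat loss.

r_cr ≈ 17.6 mm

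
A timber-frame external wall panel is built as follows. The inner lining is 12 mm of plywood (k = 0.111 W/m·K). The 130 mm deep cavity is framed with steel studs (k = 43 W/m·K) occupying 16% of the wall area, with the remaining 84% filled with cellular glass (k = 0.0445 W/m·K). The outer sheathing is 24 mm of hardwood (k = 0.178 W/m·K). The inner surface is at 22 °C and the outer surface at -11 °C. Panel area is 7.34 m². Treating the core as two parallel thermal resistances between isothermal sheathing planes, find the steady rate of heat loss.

Sheathing layers in series; stud and cavity paths in parallel between them.
R_inner = 0.012/(0.111×7.34) = 0.01473 K/W
R_stud  = 0.13/(43×0.16×7.34) = 0.002574 K/W
R_cav   = 0.13/(0.0445×0.84×7.34) = 0.4738 K/W
1/R_core = 1/R_stud + 1/R_cav → R_core = 0.00256 K/W
R_outer = 0.024/(0.178×7.34) = 0.01837 K/W
R_total = 0.03566 K/W
Q = ΔT/R_total = 33/0.03566

Q ≈ 925 W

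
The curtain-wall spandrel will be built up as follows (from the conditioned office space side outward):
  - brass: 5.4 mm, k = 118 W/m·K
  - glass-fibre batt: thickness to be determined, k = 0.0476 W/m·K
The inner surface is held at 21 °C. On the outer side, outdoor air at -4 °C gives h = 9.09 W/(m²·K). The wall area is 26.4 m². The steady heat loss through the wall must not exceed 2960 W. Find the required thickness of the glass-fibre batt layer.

L ≈ 5.37 mm

Treating each layer as a thermal resistance in series:
R_brass = L/(kA) = 0.0054/(118×26.4) = 1.733×10^-6 K/W
R_outer film = 1/(h_o·A) = 1/(9.09×26.4) = 0.004167 K/W
Sum of the known resistances R_other = 0.004169 K/W
Required total resistance R_tot = ΔT/Q_allow = 25/2960 = 0.008446 K/W
R_glass-fibre batt = R_tot − R_other = 0.004277 K/W
L = R·k·A = 0.004277×0.0476×26.4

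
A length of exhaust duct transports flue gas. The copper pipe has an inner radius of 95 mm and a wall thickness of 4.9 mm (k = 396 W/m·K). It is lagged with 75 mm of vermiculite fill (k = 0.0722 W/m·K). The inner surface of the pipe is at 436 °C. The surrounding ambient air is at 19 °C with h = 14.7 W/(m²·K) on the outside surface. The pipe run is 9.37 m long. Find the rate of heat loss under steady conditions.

Treating each annulus and film as a series resistance:
R_copper pipe wall = ln(99.9/95)/(2π×396×9.37) = 2.157×10^-6 K/W
R_vermiculite fill = ln(174.9/99.9)/(2π×0.0722×9.37) = 0.1318 K/W
R_outer film = 1/(h_o·2πr_oL) = 1/(14.7×2π×0.1749×9.37) = 0.006607 K/W
R_total = 0.1384 K/W
Q = ΔT/R_total = 417/0.1384

Q ≈ 3010 W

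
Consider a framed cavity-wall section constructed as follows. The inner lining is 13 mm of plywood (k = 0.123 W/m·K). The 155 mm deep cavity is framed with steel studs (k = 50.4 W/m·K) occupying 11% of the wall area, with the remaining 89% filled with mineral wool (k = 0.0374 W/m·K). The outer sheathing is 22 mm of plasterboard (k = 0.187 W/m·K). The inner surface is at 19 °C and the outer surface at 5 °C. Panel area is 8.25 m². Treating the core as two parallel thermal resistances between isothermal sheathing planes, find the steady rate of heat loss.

Q ≈ 460 W

Sheathing layers in series; stud and cavity paths in parallel between them.
R_inner = 0.013/(0.123×8.25) = 0.01281 K/W
R_stud  = 0.155/(50.4×0.11×8.25) = 0.003389 K/W
R_cav   = 0.155/(0.0374×0.89×8.25) = 0.5644 K/W
1/R_core = 1/R_stud + 1/R_cav → R_core = 0.003369 K/W
R_outer = 0.022/(0.187×8.25) = 0.01426 K/W
R_total = 0.03044 K/W
Q = ΔT/R_total = 14/0.03044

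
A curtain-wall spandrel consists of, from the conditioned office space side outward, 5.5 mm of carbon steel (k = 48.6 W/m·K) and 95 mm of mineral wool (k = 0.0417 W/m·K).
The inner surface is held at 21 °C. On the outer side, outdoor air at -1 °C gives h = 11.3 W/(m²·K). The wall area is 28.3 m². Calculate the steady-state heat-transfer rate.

Treating each layer as a thermal resistance in series:
R_carbon steel = L/(kA) = 0.0055/(48.6×28.3) = 3.999×10^-6 K/W
R_mineral wool = L/(kA) = 0.095/(0.0417×28.3) = 0.0805 K/W
R_outer film = 1/(h_o·A) = 1/(11.3×28.3) = 0.003127 K/W
R_total = 0.08363 K/W
Q = ΔT / R_total = 22 / 0.08363

Q ≈ 263 W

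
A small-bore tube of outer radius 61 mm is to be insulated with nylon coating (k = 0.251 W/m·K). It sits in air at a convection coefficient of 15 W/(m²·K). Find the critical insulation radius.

r_cr ≈ 16.7 mm

For a cylinder r_cr = k/h = 0.251/15
r_cr = 16.7 mm; since the bare radius (61 mm) is above r_cr, any added insulation will reduce heat loss.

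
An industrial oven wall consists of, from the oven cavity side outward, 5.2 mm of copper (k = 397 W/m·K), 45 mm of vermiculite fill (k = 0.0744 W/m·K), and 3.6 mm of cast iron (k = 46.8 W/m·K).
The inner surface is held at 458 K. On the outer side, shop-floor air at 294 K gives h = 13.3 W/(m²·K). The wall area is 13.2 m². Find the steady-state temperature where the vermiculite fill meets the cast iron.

T ≈ 312 K

Thermal resistances in series:
R_copper = L/(kA) = 0.0052/(397×13.2) = 9.923×10^-7 K/W
R_vermiculite fill = L/(kA) = 0.045/(0.0744×13.2) = 0.04582 K/W
R_cast iron = L/(kA) = 0.0036/(46.8×13.2) = 5.828×10^-6 K/W
R_outer film = 1/(h_o·A) = 1/(13.3×13.2) = 0.005696 K/W
R_total = 0.05152 K/W;  Q = ΔT/R_total = 164/0.05152 = 3183 W
T_interface = T_inner − Q·ΣR(inner→interface) = 458 − 3180×0.04582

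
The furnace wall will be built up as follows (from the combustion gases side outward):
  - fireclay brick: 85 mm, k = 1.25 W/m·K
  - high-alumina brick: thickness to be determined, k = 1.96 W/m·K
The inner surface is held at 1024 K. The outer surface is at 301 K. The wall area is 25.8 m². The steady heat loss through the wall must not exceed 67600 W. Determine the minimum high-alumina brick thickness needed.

Series thermal resistances:
R_fireclay brick = L/(kA) = 0.085/(1.25×25.8) = 0.002636 K/W
Sum of the known resistances R_other = 0.002636 K/W
Required total resistance R_tot = ΔT/Q_allow = 723/67600 = 0.0107 K/W
R_high-alumina brick = R_tot − R_other = 0.00806 K/W
L = R·k·A = 0.00806×1.96×25.8

L ≈ 408 mm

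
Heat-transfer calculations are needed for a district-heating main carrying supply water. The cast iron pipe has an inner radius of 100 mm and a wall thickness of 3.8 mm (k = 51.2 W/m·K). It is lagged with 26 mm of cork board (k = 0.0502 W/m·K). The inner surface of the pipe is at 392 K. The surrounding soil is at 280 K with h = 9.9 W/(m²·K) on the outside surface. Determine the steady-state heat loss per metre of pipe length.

q′ ≈ 135 W/m

Cylindrical conduction, so R = ln(r₂/r₁)/(2πkL) per layer, in series:
R_cast iron pipe wall = ln(103.8/100)/(2π×51.2×1) = 1.159×10^-4 K/W
R_cork board = ln(129.8/103.8)/(2π×0.0502×1) = 0.7087 K/W
R_outer film = 1/(h_o·2πr_oL) = 1/(9.9×2π×0.1298×1) = 0.1239 K/W
R_total = 0.8326 K/W
Q = ΔT/R_total = 112/0.8326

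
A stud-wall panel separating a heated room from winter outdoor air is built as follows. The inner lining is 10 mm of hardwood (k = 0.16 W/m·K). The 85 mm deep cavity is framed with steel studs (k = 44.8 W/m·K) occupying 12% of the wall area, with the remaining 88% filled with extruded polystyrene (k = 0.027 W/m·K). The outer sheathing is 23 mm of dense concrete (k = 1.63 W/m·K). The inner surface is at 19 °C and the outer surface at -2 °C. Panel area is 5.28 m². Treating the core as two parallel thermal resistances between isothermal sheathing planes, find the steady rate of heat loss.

Q ≈ 1200 W

Sheathing layers in series; stud and cavity paths in parallel between them.
R_inner = 0.01/(0.16×5.28) = 0.01184 K/W
R_stud  = 0.085/(44.8×0.12×5.28) = 0.002995 K/W
R_cav   = 0.085/(0.027×0.88×5.28) = 0.6775 K/W
1/R_core = 1/R_stud + 1/R_cav → R_core = 0.002981 K/W
R_outer = 0.023/(1.63×5.28) = 0.002672 K/W
R_total = 0.01749 K/W
Q = ΔT/R_total = 21/0.01749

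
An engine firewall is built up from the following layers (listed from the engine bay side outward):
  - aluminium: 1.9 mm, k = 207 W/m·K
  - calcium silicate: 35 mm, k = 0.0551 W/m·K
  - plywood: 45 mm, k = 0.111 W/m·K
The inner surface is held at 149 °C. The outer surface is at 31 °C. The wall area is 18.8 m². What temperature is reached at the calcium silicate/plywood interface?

Model the wall as resistances in series:
R_aluminium = L/(kA) = 0.0019/(207×18.8) = 4.882×10^-7 K/W
R_calcium silicate = L/(kA) = 0.035/(0.0551×18.8) = 0.03379 K/W
R_plywood = L/(kA) = 0.045/(0.111×18.8) = 0.02156 K/W
R_total = 0.05535 K/W;  Q = ΔT/R_total = 118/0.05535 = 2132 W
T_interface = T_inner − Q·ΣR(inner→interface) = 149 − 2130×0.03379

T ≈ 77 °C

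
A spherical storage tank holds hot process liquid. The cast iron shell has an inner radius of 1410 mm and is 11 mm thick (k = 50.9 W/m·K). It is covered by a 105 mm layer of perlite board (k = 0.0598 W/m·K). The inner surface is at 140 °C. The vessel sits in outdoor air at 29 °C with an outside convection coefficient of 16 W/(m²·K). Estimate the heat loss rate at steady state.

Spherical conduction: R = (1/r_in − 1/r_out)/(4πk) per layer; series-sum.
R_cast iron shell = (1/1.41 − 1/1.421)/(4π×50.9) = 8.583×10^-6 K/W
R_perlite board = (1/1.421 − 1/1.526)/(4π×0.0598) = 0.06444 K/W
R_outer film = 1/(h·4πr_o²) = 1/(16×4π×1.526²) = 0.002136 K/W
R_total = 0.06658 K/W
Q = ΔT/R_total = 111/0.06658

Q ≈ 1670 W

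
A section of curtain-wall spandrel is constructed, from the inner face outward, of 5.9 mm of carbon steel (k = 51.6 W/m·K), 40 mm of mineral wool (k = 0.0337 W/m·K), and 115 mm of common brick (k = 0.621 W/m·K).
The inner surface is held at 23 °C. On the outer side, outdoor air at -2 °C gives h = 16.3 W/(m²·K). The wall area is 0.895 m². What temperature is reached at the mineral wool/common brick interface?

T ≈ 2.3 °C

Treating each layer as a thermal resistance in series:
R_carbon steel = L/(kA) = 0.0059/(51.6×0.895) = 1.278×10^-4 K/W
R_mineral wool = L/(kA) = 0.04/(0.0337×0.895) = 1.326 K/W
R_common brick = L/(kA) = 0.115/(0.621×0.895) = 0.2069 K/W
R_outer film = 1/(h_o·A) = 1/(16.3×0.895) = 0.06855 K/W
R_total = 1.602 K/W;  Q = ΔT/R_total = 25/1.602 = 15.61 W
T_interface = T_inner − Q·ΣR(inner→interface) = 23 − 15.6×1.326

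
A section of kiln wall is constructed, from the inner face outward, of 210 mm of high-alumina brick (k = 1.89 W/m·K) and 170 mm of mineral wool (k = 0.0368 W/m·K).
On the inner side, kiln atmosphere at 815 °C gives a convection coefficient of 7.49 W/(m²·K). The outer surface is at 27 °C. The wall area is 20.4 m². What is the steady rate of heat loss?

Q ≈ 3300 W

Treating each layer as a thermal resistance in series:
R_inner film = 1/(h_i·A) = 1/(7.49×20.4) = 0.006545 K/W
R_high-alumina brick = L/(kA) = 0.21/(1.89×20.4) = 0.005447 K/W
R_mineral wool = L/(kA) = 0.17/(0.0368×20.4) = 0.2264 K/W
R_total = 0.2384 K/W
Q = ΔT / R_total = 788 / 0.2384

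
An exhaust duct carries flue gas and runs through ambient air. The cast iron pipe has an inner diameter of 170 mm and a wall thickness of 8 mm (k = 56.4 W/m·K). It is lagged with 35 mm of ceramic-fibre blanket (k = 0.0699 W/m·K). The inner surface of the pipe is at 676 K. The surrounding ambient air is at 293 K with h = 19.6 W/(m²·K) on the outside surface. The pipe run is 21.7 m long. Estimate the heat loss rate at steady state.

For a radial system each layer contributes R = ln(r_out/r_in)/(2πkL); films add R = 1/(hA).
R_cast iron pipe wall = ln(93/85)/(2π×56.4×21.7) = 1.17×10^-5 K/W
R_ceramic-fibre blanket = ln(128/93)/(2π×0.0699×21.7) = 0.03352 K/W
R_outer film = 1/(h_o·2πr_oL) = 1/(19.6×2π×0.128×21.7) = 0.002923 K/W
R_total = 0.03645 K/W
Q = ΔT/R_total = 383/0.03645

Q ≈ 10500 W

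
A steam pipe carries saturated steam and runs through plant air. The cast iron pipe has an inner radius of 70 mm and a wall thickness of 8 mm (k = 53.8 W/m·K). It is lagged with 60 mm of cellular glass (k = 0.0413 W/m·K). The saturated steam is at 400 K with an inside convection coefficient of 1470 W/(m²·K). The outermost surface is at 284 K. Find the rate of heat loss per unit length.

q′ ≈ 52.7 W/m

Treating each annulus and film as a series resistance:
R_inner film = 1/(h_i·2πr₁L) = 1/(1470×2π×0.07×1) = 0.001547 K/W
R_cast iron pipe wall = ln(78/70)/(2π×53.8×1) = 3.201×10^-4 K/W
R_cellular glass = ln(138/78)/(2π×0.0413×1) = 2.199 K/W
R_total = 2.201 K/W
Q = ΔT/R_total = 116/2.201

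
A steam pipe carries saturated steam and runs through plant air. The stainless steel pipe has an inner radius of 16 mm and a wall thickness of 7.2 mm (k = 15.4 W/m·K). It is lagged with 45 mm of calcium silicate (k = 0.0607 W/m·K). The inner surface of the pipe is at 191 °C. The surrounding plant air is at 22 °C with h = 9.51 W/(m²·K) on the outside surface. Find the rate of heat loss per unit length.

Cylindrical conduction, so R = ln(r₂/r₁)/(2πkL) per layer, in series:
R_stainless steel pipe wall = ln(23.2/16)/(2π×15.4×1) = 0.00384 K/W
R_calcium silicate = ln(68.2/23.2)/(2π×0.0607×1) = 2.827 K/W
R_outer film = 1/(h_o·2πr_oL) = 1/(9.51×2π×0.0682×1) = 0.2454 K/W
R_total = 3.077 K/W
Q = ΔT/R_total = 169/3.077

q′ ≈ 54.9 W/m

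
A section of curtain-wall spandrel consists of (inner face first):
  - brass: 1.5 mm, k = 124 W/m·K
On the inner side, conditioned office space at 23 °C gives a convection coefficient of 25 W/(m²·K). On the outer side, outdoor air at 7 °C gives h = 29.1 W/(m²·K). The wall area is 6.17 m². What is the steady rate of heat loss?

Q ≈ 1330 W

Treating each layer as a thermal resistance in series:
R_inner film = 1/(h_i·A) = 1/(25×6.17) = 0.006483 K/W
R_brass = L/(kA) = 0.0015/(124×6.17) = 1.961×10^-6 K/W
R_outer film = 1/(h_o·A) = 1/(29.1×6.17) = 0.00557 K/W
R_total = 0.01205 K/W
Q = ΔT / R_total = 16 / 0.01205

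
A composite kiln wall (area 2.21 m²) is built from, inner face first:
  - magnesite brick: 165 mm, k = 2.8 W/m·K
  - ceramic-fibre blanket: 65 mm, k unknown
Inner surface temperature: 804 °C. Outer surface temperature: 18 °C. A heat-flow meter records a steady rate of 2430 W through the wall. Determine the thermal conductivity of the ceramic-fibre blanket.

k ≈ 0.0991 W/(m·K)

Using the resistance-network approach (series):
R_magnesite brick = L/(kA) = 0.165/(2.8×2.21) = 0.02666 K/W
Sum of known resistances R_other = 0.02666 K/W
Total R = ΔT/Q = 786/2430 = 0.3235 K/W
R_ceramic-fibre blanket = R_total − R_other = 0.2968 K/W
k = L/(R·A) = 0.065/(0.2968×2.21)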